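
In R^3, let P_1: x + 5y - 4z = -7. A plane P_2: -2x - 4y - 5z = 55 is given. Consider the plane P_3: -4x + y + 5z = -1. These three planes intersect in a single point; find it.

Solving the 3×3 linear system x + 5y - 4z = -7, -2x - 4y - 5z = 55, -4x + y + 5z = -1 (e.g. by elimination or Cramer's rule, determinant = 207) gives (-7, -4, -5).

(-7, -4, -5)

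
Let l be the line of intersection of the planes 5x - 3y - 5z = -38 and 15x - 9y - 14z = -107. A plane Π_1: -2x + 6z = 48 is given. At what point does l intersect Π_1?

(-3, -4, 7)

Direction of l: (5, -3, -5) × (15, -9, -14) = (-3, -5, 0).
A point on l: solving the two plane equations with x = 3 gives (3, 6, 7).
Substitute r = (3, 6, 7) + t(-3, -5, 0) into the plane: 36 + 6t = 48, so t = 2.
Intersection: (3, 6, 7) + 2·(-3, -5, 0) = (-3, -4, 7).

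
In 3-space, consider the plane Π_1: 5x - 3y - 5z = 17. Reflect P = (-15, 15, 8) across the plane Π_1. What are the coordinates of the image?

(15, -3, -22)

λ = (n·P − d)/|n|² = (-160 − 17)/59 = -3.
Reflection = P − 2λn = (-15, 15, 8) − (-6)·(5, -3, -5) = (15, -3, -22).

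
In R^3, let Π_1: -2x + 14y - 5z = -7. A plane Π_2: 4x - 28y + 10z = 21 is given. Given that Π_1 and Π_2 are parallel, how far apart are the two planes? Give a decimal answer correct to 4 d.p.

Rescale Π_2 by 1/(-2): -2x + 14y - 5z = -21/2. Then distance = |-7 − (-21/2)| / √225 ≈ 0.2333.

0.2333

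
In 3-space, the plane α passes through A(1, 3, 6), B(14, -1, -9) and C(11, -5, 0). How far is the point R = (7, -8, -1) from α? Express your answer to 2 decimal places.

4.88

AB = (13, -4, -15), AC = (10, -8, -6); a normal to α is AB × AC = (-96, -72, -64).
Using A: α has equation -96x - 72y - 64z = -696.
n·R − d = (-96)·(7) + (-72)·(-8) + (-64)·(-1) − (-696) = 664; |n| = √18496.
Distance = |664| / √18496 = 664/√18496 ≈ 4.88.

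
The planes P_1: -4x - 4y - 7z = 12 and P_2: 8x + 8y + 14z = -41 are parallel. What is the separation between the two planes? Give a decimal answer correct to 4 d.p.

0.9444

Rescale P_2 by 1/(-2): -4x - 4y - 7z = 41/2. Then distance = |12 − (41/2)| / √81 ≈ 0.9444.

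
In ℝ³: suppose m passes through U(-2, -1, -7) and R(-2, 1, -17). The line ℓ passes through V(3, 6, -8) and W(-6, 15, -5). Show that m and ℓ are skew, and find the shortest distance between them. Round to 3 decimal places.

A direction vector for m is R − U = (0, 2, -10).
A direction vector for ℓ is W − V = (-9, 9, 3).
Common perpendicular direction n = (0, 2, -10) × (-9, 9, 3) = (96, 90, 18).
With w = (3, 6, -8) − (-2, -1, -7) = (5, 7, -1), w · n = 1092.
Since n ≠ 0 the lines are not parallel, and w · n = 1092 ≠ 0 so they do not intersect; hence they are skew.
Distance = |w · n| / |n| = |1092| / √17640 ≈ 8.222.

8.222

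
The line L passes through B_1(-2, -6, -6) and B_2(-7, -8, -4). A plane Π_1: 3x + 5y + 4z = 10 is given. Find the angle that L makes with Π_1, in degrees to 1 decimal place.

24.7

A direction vector for L is B_2 − B_1 = (-5, -2, 2).
sin θ = |n·v| / (|n||v|) = |-17| / (√50 · √33) = 0.41851.
θ ≈ 24.7°.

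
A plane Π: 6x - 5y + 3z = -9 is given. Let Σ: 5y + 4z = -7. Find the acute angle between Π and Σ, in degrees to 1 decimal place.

cos θ = |n₁·n₂| / (|n₁||n₂|) = |-13| / (√70 · √41).
θ = arccos(0.24266) ≈ 76.0°.

76.0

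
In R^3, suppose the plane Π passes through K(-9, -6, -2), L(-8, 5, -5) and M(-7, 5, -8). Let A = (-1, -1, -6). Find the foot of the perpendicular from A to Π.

(-7, -1, -8)

KL = (1, 11, -3), KM = (2, 11, -6); a normal to Π is KL × KM = (-33, 0, -11).
Using K: Π has equation -33x - 11z = 319.
Foot = A − λn with λ = (n·A − d)/|n|² = (99 − 319)/1210 = -2/11.
Foot = (-1, -1, -6) − (-2/11)·(-33, 0, -11) = (-7, -1, -8).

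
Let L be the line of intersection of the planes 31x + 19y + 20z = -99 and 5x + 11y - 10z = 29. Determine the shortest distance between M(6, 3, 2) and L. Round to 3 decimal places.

Direction of L: (31, 19, 20) × (5, 11, -10) = (-410, 410, 246).
A point on L: solving the two plane equations with x = -5 gives (-5, 4, -1).
Taking (-5, 4, -1) on L with direction v = (-410, 410, 246): w = M − (-5, 4, -1) = (11, -1, 3), and w × v = (-1476, -3936, 4100).
Distance = |w × v| / |v| = √34480672 / √396716 ≈ 9.323.

9.323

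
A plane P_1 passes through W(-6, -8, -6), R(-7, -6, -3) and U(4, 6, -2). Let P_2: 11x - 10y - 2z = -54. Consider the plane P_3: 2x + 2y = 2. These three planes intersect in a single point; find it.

WR = (-1, 2, 3), WU = (10, 14, 4); a normal to P_1 is WR × WU = (-34, 34, -34).
Using W: P_1 has equation -34x + 34y - 34z = 136.
Solving the 3×3 linear system -34x + 34y - 34z = 136, 11x - 10y - 2z = -54, 2x + 2y = 2 (e.g. by elimination or Cramer's rule, determinant = -1700) gives (-2, 3, 1).

(-2, 3, 1)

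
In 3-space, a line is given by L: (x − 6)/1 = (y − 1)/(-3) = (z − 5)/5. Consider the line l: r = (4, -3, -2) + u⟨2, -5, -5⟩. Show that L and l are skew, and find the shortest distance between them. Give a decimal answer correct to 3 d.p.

L has direction (1, -3, 5) through (6, 1, 5).
Common perpendicular direction n = (1, -3, 5) × (2, -5, -5) = (40, 15, 1).
With w = (4, -3, -2) − (6, 1, 5) = (-2, -4, -7), w · n = -147.
Since n ≠ 0 the lines are not parallel, and w · n = -147 ≠ 0 so they do not intersect; hence they are skew.
Distance = |w · n| / |n| = |-147| / √1826 ≈ 3.440.

3.440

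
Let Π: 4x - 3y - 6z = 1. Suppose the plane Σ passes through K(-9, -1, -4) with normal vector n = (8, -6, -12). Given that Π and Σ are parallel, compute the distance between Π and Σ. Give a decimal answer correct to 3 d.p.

Σ: n·r = n·K gives 8x - 6y - 12z = -18.
Rescale Σ by 1/2: 4x - 3y - 6z = -9. Then distance = |1 − (-9)| / √61 ≈ 1.280.

1.280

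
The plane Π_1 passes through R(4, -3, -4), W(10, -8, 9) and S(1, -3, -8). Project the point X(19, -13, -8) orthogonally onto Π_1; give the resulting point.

(7, -4, 1)

RW = (6, -5, 13), RS = (-3, 0, -4); a normal to Π_1 is RW × RS = (20, -15, -15).
Using R: Π_1 has equation 20x - 15y - 15z = 185.
Foot = X − λn with λ = (n·X − d)/|n|² = (695 − 185)/850 = 3/5.
Foot = (19, -13, -8) − (3/5)·(20, -15, -15) = (7, -4, 1).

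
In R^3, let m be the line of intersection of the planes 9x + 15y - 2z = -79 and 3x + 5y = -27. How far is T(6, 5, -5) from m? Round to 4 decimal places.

12.6538

Direction of m: (9, 15, -2) × (3, 5, 0) = (10, -6, 0).
A point on m: solving the two plane equations with x = 1 gives (1, -6, -1).
Taking (1, -6, -1) on m with direction v = (10, -6, 0): w = T − (1, -6, -1) = (5, 11, -4), and w × v = (-24, -40, -140).
Distance = |w × v| / |v| = √21776 / √136 ≈ 12.6538.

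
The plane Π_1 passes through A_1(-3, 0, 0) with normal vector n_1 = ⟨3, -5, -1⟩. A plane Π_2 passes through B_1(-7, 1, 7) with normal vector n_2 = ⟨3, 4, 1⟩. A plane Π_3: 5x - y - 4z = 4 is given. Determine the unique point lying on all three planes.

(-3, 1, -5)

Π_1: n_1·r = n_1·A_1 gives 3x - 5y - z = -9.
Π_2: n_2·r = n_2·B_1 gives 3x + 4y + z = -10.
Solving the 3×3 linear system 3x - 5y - z = -9, 3x + 4y + z = -10, 5x - y - 4z = 4 (e.g. by elimination or Cramer's rule, determinant = -107) gives (-3, 1, -5).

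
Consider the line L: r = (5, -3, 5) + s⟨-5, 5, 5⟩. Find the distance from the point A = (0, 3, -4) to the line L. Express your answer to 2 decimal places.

Taking (5, -3, 5) on L with direction v = (-5, 5, 5): w = A − (5, -3, 5) = (-5, 6, -9), and w × v = (75, 70, 5).
Distance = |w × v| / |v| = √10550 / √75 ≈ 11.86.

11.86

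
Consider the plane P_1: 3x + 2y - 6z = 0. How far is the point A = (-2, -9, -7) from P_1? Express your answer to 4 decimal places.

2.5714

n·A − d = (3)·(-2) + (2)·(-9) + (-6)·(-7) − 0 = 18; |n| = √49.
Distance = |18| / √49 = 18/√49 ≈ 2.5714.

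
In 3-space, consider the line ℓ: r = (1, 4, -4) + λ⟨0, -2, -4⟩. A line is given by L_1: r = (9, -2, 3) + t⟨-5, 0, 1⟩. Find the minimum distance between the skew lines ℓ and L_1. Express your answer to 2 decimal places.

9.18

Common perpendicular direction n = (0, -2, -4) × (-5, 0, 1) = (-2, 20, -10).
With w = (9, -2, 3) − (1, 4, -4) = (8, -6, 7), w · n = -206.
Distance = |w · n| / |n| = |-206| / √504 ≈ 9.18.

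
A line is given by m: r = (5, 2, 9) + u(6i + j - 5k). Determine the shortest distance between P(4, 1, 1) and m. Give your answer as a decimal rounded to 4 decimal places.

Taking (5, 2, 9) on m with direction v = (6, 1, -5): w = P − (5, 2, 9) = (-1, -1, -8), and w × v = (13, -53, 5).
Distance = |w × v| / |v| = √3003 / √62 ≈ 6.9596.

6.9596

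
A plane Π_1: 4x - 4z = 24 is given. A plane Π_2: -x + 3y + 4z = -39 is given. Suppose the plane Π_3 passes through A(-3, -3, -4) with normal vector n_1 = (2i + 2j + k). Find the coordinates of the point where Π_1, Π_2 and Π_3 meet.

Π_3: n_1·r = n_1·A gives 2x + 2y + z = -16.
Solving the 3×3 linear system 4x - 4z = 24, -x + 3y + 4z = -39, 2x + 2y + z = -16 (e.g. by elimination or Cramer's rule, determinant = 12) gives (0, -5, -6).

(0, -5, -6)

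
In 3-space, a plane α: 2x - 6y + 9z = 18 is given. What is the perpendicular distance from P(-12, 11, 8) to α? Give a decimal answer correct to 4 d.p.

n·P − d = (2)·(-12) + (-6)·(11) + (9)·(8) − 18 = -36; |n| = √121.
Distance = |-36| / √121 = 36/√121 ≈ 3.2727.

3.2727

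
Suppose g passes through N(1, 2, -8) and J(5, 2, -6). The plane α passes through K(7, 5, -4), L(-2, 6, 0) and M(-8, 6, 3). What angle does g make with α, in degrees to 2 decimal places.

46.91

A direction vector for g is J − N = (4, 0, 2).
KL = (-9, 1, 4), KM = (-15, 1, 7); a normal to α is KL × KM = (3, 3, 6).
Using K: α has equation 3x + 3y + 6z = 12.
sin θ = |n·v| / (|n||v|) = |24| / (√54 · √20) = 0.73030.
θ ≈ 46.91°.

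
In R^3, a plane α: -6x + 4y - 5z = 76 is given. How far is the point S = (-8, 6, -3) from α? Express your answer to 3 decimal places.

1.254

n·S − d = (-6)·(-8) + (4)·(6) + (-5)·(-3) − 76 = 11; |n| = √77.
Distance = |11| / √77 = 11/√77 ≈ 1.254.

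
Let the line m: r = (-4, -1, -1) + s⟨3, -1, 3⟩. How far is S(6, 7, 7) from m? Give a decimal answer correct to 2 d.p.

10.80

Taking (-4, -1, -1) on m with direction v = (3, -1, 3): w = S − (-4, -1, -1) = (10, 8, 8), and w × v = (32, -6, -34).
Distance = |w × v| / |v| = √2216 / √19 ≈ 10.80.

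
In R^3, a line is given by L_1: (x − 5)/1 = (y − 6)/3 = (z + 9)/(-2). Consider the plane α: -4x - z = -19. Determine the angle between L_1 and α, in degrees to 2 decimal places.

L_1 has direction (1, 3, -2) through (5, 6, -9).
sin θ = |n·v| / (|n||v|) = |-2| / (√17 · √14) = 0.12964.
θ ≈ 7.45°.

7.45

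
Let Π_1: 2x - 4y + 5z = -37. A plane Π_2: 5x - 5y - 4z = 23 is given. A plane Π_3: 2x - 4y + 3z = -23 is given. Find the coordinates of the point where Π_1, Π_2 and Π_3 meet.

(-1, 0, -7)

Solving the 3×3 linear system 2x - 4y + 5z = -37, 5x - 5y - 4z = 23, 2x - 4y + 3z = -23 (e.g. by elimination or Cramer's rule, determinant = -20) gives (-1, 0, -7).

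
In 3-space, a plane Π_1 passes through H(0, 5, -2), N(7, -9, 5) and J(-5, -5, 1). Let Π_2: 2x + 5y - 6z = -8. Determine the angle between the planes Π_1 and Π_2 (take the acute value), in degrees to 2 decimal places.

60.12

HN = (7, -14, 7), HJ = (-5, -10, 3); a normal to Π_1 is HN × HJ = (28, -56, -140).
Using H: Π_1 has equation 28x - 56y - 140z = 0.
cos θ = |n₁·n₂| / (|n₁||n₂|) = |616| / (√23520 · √65).
θ = arccos(0.49820) ≈ 60.12°.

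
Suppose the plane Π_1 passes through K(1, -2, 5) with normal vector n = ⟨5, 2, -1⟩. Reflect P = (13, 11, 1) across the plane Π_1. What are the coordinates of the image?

(-17, -1, 7)

Π_1: n·r = n·K gives 5x + 2y - z = -4.
λ = (n·P − d)/|n|² = (86 − (-4))/30 = 3.
Reflection = P − 2λn = (13, 11, 1) − 6·(5, 2, -1) = (-17, -1, 7).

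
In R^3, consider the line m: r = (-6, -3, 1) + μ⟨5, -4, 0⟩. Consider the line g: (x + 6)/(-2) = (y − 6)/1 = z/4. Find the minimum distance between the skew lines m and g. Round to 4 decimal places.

g has direction (-2, 1, 4) through (-6, 6, 0).
Common perpendicular direction n = (5, -4, 0) × (-2, 1, 4) = (-16, -20, -3).
With w = (-6, 6, 0) − (-6, -3, 1) = (0, 9, -1), w · n = -177.
Distance = |w · n| / |n| = |-177| / √665 ≈ 6.8638.

6.8638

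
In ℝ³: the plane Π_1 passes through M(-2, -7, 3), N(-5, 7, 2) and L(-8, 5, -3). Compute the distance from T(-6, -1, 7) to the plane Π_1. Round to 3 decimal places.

MN = (-3, 14, -1), ML = (-6, 12, -6); a normal to Π_1 is MN × ML = (-72, -12, 48).
Using M: Π_1 has equation -72x - 12y + 48z = 372.
n·T − d = (-72)·(-6) + (-12)·(-1) + (48)·(7) − 372 = 408; |n| = √7632.
Distance = |408| / √7632 = 408/√7632 ≈ 4.670.

4.670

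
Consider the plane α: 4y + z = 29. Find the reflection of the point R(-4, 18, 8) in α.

λ = (n·R − d)/|n|² = (80 − 29)/17 = 3.
Reflection = R − 2λn = (-4, 18, 8) − 6·(0, 4, 1) = (-4, -6, 2).

(-4, -6, 2)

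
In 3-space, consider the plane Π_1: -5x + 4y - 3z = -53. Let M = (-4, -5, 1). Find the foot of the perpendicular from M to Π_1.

(1, -9, 4)

Foot = M − λn with λ = (n·M − d)/|n|² = (-3 − (-53))/50 = 1.
Foot = (-4, -5, 1) − 1·(-5, 4, -3) = (1, -9, 4).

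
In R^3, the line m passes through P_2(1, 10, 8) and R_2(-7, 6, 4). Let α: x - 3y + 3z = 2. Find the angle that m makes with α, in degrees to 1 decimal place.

A direction vector for m is R_2 − P_2 = (-8, -4, -4).
sin θ = |n·v| / (|n||v|) = |-8| / (√19 · √96) = 0.18732.
θ ≈ 10.8°.

10.8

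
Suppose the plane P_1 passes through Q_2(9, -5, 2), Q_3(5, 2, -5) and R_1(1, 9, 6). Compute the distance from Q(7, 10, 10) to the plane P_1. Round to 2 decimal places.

Q_2Q_3 = (-4, 7, -7), Q_2R_1 = (-8, 14, 4); a normal to P_1 is Q_2Q_3 × Q_2R_1 = (126, 72, 0).
Using Q_2: P_1 has equation 126x + 72y = 774.
n·Q − d = (126)·(7) + (72)·(10) + (0)·(10) − 774 = 828; |n| = √21060.
Distance = |828| / √21060 = 828/√21060 ≈ 5.71.

5.71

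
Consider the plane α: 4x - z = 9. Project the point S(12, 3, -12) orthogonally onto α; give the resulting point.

(0, 3, -9)

Foot = S − λn with λ = (n·S − d)/|n|² = (60 − 9)/17 = 3.
Foot = (12, 3, -12) − 3·(4, 0, -1) = (0, 3, -9).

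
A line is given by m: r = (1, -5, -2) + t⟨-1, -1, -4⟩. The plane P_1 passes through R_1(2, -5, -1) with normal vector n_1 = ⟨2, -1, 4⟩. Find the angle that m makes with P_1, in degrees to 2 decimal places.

60.97

P_1: n_1·r = n_1·R_1 gives 2x - y + 4z = 5.
sin θ = |n·v| / (|n||v|) = |-17| / (√21 · √18) = 0.87439.
θ ≈ 60.97°.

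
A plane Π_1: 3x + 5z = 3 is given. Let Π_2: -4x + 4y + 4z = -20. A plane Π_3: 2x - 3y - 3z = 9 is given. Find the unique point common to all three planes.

Solving the 3×3 linear system 3x + 5z = 3, -4x + 4y + 4z = -20, 2x - 3y - 3z = 9 (e.g. by elimination or Cramer's rule, determinant = 20) gives (6, 4, -3).

(6, 4, -3)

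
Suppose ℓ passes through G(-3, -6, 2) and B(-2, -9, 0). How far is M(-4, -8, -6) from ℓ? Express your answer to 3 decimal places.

6.124

A direction vector for ℓ is B − G = (1, -3, -2).
Taking (-3, -6, 2) on ℓ with direction v = (1, -3, -2): w = M − (-3, -6, 2) = (-1, -2, -8), and w × v = (-20, -10, 5).
Distance = |w × v| / |v| = √525 / √14 ≈ 6.124.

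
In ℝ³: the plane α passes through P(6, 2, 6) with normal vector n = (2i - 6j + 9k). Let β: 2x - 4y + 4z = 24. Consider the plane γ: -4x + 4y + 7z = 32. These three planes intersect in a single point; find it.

α: n·r = n·P gives 2x - 6y + 9z = 54.
Solving the 3×3 linear system 2x - 6y + 9z = 54, 2x - 4y + 4z = 24, -4x + 4y + 7z = 32 (e.g. by elimination or Cramer's rule, determinant = 20) gives (-6, -5, 4).

(-6, -5, 4)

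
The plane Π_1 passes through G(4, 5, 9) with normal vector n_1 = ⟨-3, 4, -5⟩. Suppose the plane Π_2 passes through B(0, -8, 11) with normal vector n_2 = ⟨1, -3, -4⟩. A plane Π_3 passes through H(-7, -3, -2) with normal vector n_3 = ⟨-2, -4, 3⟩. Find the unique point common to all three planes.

Π_1: n_1·r = n_1·G gives -3x + 4y - 5z = -37.
Π_2: n_2·r = n_2·B gives x - 3y - 4z = -20.
Π_3: n_3·r = n_3·H gives -2x - 4y + 3z = 20.
Solving the 3×3 linear system -3x + 4y - 5z = -37, x - 3y - 4z = -20, -2x - 4y + 3z = 20 (e.g. by elimination or Cramer's rule, determinant = 145) gives (1, -1, 6).

(1, -1, 6)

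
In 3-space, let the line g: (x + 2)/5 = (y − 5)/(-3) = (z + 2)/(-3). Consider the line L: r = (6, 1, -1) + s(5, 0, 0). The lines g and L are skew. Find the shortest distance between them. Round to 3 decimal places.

g has direction (5, -3, -3) through (-2, 5, -2).
Common perpendicular direction n = (5, -3, -3) × (5, 0, 0) = (0, -15, 15).
With w = (6, 1, -1) − (-2, 5, -2) = (8, -4, 1), w · n = 75.
Distance = |w · n| / |n| = |75| / √450 ≈ 3.536.

3.536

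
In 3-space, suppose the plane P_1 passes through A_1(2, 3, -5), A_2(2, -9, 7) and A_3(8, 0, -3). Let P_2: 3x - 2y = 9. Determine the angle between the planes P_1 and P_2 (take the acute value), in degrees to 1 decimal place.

A_1A_2 = (0, -12, 12), A_1A_3 = (6, -3, 2); a normal to P_1 is A_1A_2 × A_1A_3 = (12, 72, 72).
Using A_1: P_1 has equation 12x + 72y + 72z = -120.
cos θ = |n₁·n₂| / (|n₁||n₂|) = |-108| / (√10512 · √13).
θ = arccos(0.29215) ≈ 73.0°.

73.0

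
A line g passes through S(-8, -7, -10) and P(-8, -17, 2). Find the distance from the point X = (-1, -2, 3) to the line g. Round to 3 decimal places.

14.034

A direction vector for g is P − S = (0, -10, 12).
Taking (-8, -7, -10) on g with direction v = (0, -10, 12): w = X − (-8, -7, -10) = (7, 5, 13), and w × v = (190, -84, -70).
Distance = |w × v| / |v| = √48056 / √244 ≈ 14.034.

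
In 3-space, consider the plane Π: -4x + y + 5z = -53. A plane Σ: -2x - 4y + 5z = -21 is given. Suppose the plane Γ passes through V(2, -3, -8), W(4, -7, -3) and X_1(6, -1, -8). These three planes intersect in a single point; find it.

(6, -4, -5)

VW = (2, -4, 5), VX_1 = (4, 2, 0); a normal to Γ is VW × VX_1 = (-10, 20, 20).
Using V: Γ has equation -10x + 20y + 20z = -240.
Solving the 3×3 linear system -4x + y + 5z = -53, -2x - 4y + 5z = -21, -10x + 20y + 20z = -240 (e.g. by elimination or Cramer's rule, determinant = 310) gives (6, -4, -5).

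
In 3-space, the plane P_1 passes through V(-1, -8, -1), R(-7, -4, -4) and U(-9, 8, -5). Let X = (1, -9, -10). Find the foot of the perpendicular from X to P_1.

(-3, -9, -2)

VR = (-6, 4, -3), VU = (-8, 16, -4); a normal to P_1 is VR × VU = (32, 0, -64).
Using V: P_1 has equation 32x - 64z = 32.
Foot = X − λn with λ = (n·X − d)/|n|² = (672 − 32)/5120 = 1/8.
Foot = (1, -9, -10) − (1/8)·(32, 0, -64) = (-3, -9, -2).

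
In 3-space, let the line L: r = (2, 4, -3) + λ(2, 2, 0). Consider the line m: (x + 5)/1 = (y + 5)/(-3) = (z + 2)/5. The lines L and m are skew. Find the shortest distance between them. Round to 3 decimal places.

m has direction (1, -3, 5) through (-5, -5, -2).
Common perpendicular direction n = (2, 2, 0) × (1, -3, 5) = (10, -10, -8).
With w = (-5, -5, -2) − (2, 4, -3) = (-7, -9, 1), w · n = 12.
Distance = |w · n| / |n| = |12| / √264 ≈ 0.739.

0.739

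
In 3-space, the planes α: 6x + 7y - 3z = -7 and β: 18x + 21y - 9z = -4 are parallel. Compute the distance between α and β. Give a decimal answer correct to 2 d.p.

0.58

Rescale β by 1/3: 6x + 7y - 3z = -4/3. Then distance = |-7 − (-4/3)| / √94 ≈ 0.58.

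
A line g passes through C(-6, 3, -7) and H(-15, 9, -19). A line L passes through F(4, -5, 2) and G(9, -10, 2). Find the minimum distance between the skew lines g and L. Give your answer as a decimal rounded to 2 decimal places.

A direction vector for g is H − C = (-9, 6, -12).
A direction vector for L is G − F = (5, -5, 0).
Common perpendicular direction n = (-9, 6, -12) × (5, -5, 0) = (-60, -60, 15).
With w = (4, -5, 2) − (-6, 3, -7) = (10, -8, 9), w · n = 15.
Distance = |w · n| / |n| = |15| / √7425 ≈ 0.17.

0.17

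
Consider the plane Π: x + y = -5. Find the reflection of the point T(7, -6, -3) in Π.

λ = (n·T − d)/|n|² = (1 − (-5))/2 = 3.
Reflection = T − 2λn = (7, -6, -3) − 6·(1, 1, 0) = (1, -12, -3).

(1, -12, -3)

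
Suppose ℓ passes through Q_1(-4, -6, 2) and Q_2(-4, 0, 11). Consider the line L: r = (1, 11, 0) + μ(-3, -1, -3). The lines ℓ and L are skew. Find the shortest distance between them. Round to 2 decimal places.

16.04

A direction vector for ℓ is Q_2 − Q_1 = (0, 6, 9).
Common perpendicular direction n = (0, 6, 9) × (-3, -1, -3) = (-9, -27, 18).
With w = (1, 11, 0) − (-4, -6, 2) = (5, 17, -2), w · n = -540.
Distance = |w · n| / |n| = |-540| / √1134 ≈ 16.04.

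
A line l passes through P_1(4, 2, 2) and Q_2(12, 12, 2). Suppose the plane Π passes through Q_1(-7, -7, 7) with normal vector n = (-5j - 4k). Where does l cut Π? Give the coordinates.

A direction vector for l is Q_2 − P_1 = (8, 10, 0).
Π: n·r = n·Q_1 gives -5y - 4z = 7.
Substitute r = (4, 2, 2) + t(8, 10, 0) into the plane: -18 + (-50)t = 7, so t = -1/2.
Intersection: (4, 2, 2) + (-1/2)·(8, 10, 0) = (0, -3, 2).

(0, -3, 2)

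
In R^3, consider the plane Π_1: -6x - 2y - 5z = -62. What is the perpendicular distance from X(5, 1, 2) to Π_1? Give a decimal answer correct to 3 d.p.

2.481

n·X − d = (-6)·(5) + (-2)·(1) + (-5)·(2) − (-62) = 20; |n| = √65.
Distance = |20| / √65 = 20/√65 ≈ 2.481.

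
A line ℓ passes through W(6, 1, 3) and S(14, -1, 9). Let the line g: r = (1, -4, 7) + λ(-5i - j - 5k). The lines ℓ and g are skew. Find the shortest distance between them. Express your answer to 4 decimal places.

7.7463

A direction vector for ℓ is S − W = (8, -2, 6).
Common perpendicular direction n = (8, -2, 6) × (-5, -1, -5) = (16, 10, -18).
With w = (1, -4, 7) − (6, 1, 3) = (-5, -5, 4), w · n = -202.
Distance = |w · n| / |n| = |-202| / √680 ≈ 7.7463.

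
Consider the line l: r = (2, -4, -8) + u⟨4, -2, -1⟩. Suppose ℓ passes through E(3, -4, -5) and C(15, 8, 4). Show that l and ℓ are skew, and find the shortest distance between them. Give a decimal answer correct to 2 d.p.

2.42

A direction vector for ℓ is C − E = (12, 12, 9).
Common perpendicular direction n = (4, -2, -1) × (12, 12, 9) = (-6, -48, 72).
With w = (3, -4, -5) − (2, -4, -8) = (1, 0, 3), w · n = 210.
Since n ≠ 0 the lines are not parallel, and w · n = 210 ≠ 0 so they do not intersect; hence they are skew.
Distance = |w · n| / |n| = |210| / √7524 ≈ 2.42.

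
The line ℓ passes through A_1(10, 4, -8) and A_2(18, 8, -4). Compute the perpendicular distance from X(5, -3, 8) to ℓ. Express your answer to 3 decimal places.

A direction vector for ℓ is A_2 − A_1 = (8, 4, 4).
Taking (10, 4, -8) on ℓ with direction v = (8, 4, 4): w = X − (10, 4, -8) = (-5, -7, 16), and w × v = (-92, 148, 36).
Distance = |w × v| / |v| = √31664 / √96 ≈ 18.161.

18.161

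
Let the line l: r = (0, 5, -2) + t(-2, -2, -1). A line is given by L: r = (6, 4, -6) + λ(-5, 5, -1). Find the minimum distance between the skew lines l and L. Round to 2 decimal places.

5.56

Common perpendicular direction n = (-2, -2, -1) × (-5, 5, -1) = (7, 3, -20).
With w = (6, 4, -6) − (0, 5, -2) = (6, -1, -4), w · n = 119.
Distance = |w · n| / |n| = |119| / √458 ≈ 5.56.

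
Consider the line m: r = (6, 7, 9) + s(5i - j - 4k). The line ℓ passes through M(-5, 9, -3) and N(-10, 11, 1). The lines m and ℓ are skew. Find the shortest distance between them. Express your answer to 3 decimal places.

16.242

A direction vector for ℓ is N − M = (-5, 2, 4).
Common perpendicular direction n = (5, -1, -4) × (-5, 2, 4) = (4, 0, 5).
With w = (-5, 9, -3) − (6, 7, 9) = (-11, 2, -12), w · n = -104.
Distance = |w · n| / |n| = |-104| / √41 ≈ 16.242.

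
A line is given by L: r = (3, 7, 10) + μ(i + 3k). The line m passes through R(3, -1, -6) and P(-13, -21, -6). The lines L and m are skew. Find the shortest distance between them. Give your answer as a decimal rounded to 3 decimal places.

8.867

A direction vector for m is P − R = (-16, -20, 0).
Common perpendicular direction n = (1, 0, 3) × (-16, -20, 0) = (60, -48, -20).
With w = (3, -1, -6) − (3, 7, 10) = (0, -8, -16), w · n = 704.
Distance = |w · n| / |n| = |704| / √6304 ≈ 8.867.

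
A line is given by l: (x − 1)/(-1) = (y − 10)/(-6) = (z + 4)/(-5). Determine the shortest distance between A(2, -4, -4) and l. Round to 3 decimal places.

l has direction (-1, -6, -5) through (1, 10, -4).
Taking (1, 10, -4) on l with direction v = (-1, -6, -5): w = A − (1, 10, -4) = (1, -14, 0), and w × v = (70, 5, -20).
Distance = |w × v| / |v| = √5325 / √62 ≈ 9.268.

9.268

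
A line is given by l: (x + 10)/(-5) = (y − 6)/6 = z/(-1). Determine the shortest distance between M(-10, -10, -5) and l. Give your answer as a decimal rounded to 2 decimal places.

12.14

l has direction (-5, 6, -1) through (-10, 6, 0).
Taking (-10, 6, 0) on l with direction v = (-5, 6, -1): w = M − (-10, 6, 0) = (0, -16, -5), and w × v = (46, 25, -80).
Distance = |w × v| / |v| = √9141 / √62 ≈ 12.14.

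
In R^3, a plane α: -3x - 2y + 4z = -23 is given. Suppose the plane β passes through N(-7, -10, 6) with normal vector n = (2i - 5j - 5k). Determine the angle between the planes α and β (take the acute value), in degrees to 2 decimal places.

66.15

β: n·r = n·N gives 2x - 5y - 5z = 6.
cos θ = |n₁·n₂| / (|n₁||n₂|) = |-16| / (√29 · √54).
θ = arccos(0.40432) ≈ 66.15°.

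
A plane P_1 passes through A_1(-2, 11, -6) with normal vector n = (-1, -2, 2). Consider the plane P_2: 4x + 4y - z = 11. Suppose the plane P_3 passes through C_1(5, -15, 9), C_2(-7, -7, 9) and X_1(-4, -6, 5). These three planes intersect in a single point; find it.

P_1: n·r = n·A_1 gives -x - 2y + 2z = -32.
C_1C_2 = (-12, 8, 0), C_1X_1 = (-9, 9, -4); a normal to P_3 is C_1C_2 × C_1X_1 = (-32, -48, -36).
Using C_1: P_3 has equation -32x - 48y - 36z = 236.
Solving the 3×3 linear system -x - 2y + 2z = -32, 4x + 4y - z = 11, -32x - 48y - 36z = 236 (e.g. by elimination or Cramer's rule, determinant = -288) gives (-10, 10, -11).

(-10, 10, -11)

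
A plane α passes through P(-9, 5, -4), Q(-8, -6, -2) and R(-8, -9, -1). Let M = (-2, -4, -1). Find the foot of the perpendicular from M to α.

(-7, -5, -4)

PQ = (1, -11, 2), PR = (1, -14, 3); a normal to α is PQ × PR = (-5, -1, -3).
Using P: α has equation -5x - y - 3z = 52.
Foot = M − λn with λ = (n·M − d)/|n|² = (17 − 52)/35 = -1.
Foot = (-2, -4, -1) − (-1)·(-5, -1, -3) = (-7, -5, -4).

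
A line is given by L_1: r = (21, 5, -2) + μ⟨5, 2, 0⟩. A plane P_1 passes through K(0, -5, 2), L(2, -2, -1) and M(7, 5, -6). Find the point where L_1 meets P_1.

KL = (2, 3, -3), KM = (7, 10, -8); a normal to P_1 is KL × KM = (6, -5, -1).
Using K: P_1 has equation 6x - 5y - z = 23.
Substitute r = (21, 5, -2) + t(5, 2, 0) into the plane: 103 + 20t = 23, so t = -4.
Intersection: (21, 5, -2) + (-4)·(5, 2, 0) = (1, -3, -2).

(1, -3, -2)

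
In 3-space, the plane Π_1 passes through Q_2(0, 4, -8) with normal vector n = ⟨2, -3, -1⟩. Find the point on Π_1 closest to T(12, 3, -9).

(8, 9, -7)

Π_1: n·r = n·Q_2 gives 2x - 3y - z = -4.
Foot = T − λn with λ = (n·T − d)/|n|² = (24 − (-4))/14 = 2.
Foot = (12, 3, -9) − 2·(2, -3, -1) = (8, 9, -7).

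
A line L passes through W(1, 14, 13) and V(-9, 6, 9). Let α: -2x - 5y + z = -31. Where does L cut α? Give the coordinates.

(-4, 10, 11)

A direction vector for L is V − W = (-10, -8, -4).
Substitute r = (1, 14, 13) + t(-10, -8, -4) into the plane: -59 + 56t = -31, so t = 1/2.
Intersection: (1, 14, 13) + (1/2)·(-10, -8, -4) = (-4, 10, 11).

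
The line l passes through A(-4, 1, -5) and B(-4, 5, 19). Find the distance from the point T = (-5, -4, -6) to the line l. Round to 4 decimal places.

4.8713

A direction vector for l is B − A = (0, 4, 24).
Taking (-4, 1, -5) on l with direction v = (0, 4, 24): w = T − (-4, 1, -5) = (-1, -5, -1), and w × v = (-116, 24, -4).
Distance = |w × v| / |v| = √14048 / √592 ≈ 4.8713.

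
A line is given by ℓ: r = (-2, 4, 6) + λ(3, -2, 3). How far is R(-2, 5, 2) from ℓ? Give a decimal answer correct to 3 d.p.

Taking (-2, 4, 6) on ℓ with direction v = (3, -2, 3): w = R − (-2, 4, 6) = (0, 1, -4), and w × v = (-5, -12, -3).
Distance = |w × v| / |v| = √178 / √22 ≈ 2.844.

2.844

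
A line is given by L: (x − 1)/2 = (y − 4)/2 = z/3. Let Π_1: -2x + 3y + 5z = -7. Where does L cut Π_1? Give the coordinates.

L has direction (2, 2, 3) through (1, 4, 0).
Substitute r = (1, 4, 0) + t(2, 2, 3) into the plane: 10 + 17t = -7, so t = -1.
Intersection: (1, 4, 0) + (-1)·(2, 2, 3) = (-1, 2, -3).

(-1, 2, -3)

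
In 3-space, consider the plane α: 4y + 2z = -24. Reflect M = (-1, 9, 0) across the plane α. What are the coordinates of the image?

λ = (n·M − d)/|n|² = (36 − (-24))/20 = 3.
Reflection = M − 2λn = (-1, 9, 0) − 6·(0, 4, 2) = (-1, -15, -12).

(-1, -15, -12)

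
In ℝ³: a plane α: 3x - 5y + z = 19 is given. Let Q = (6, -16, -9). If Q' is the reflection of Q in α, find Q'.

(-6, 4, -13)

λ = (n·Q − d)/|n|² = (89 − 19)/35 = 2.
Reflection = Q − 2λn = (6, -16, -9) − 4·(3, -5, 1) = (-6, 4, -13).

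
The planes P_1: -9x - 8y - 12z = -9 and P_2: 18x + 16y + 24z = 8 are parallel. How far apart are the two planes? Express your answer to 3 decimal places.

Rescale P_2 by 1/(-2): -9x - 8y - 12z = -4. Then distance = |-9 − (-4)| / √289 ≈ 0.294.

0.294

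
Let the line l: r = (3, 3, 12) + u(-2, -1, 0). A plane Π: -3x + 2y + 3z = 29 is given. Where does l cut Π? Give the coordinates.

(5, 4, 12)

Substitute r = (3, 3, 12) + t(-2, -1, 0) into the plane: 33 + 4t = 29, so t = -1.
Intersection: (3, 3, 12) + (-1)·(-2, -1, 0) = (5, 4, 12).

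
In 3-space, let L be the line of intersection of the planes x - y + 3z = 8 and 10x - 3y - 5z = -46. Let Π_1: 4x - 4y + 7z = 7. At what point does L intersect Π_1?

Direction of L: (1, -1, 3) × (10, -3, -5) = (14, 35, 7).
A point on L: solving the two plane equations with x = -8 gives (-8, -13, 1).
Substitute r = (-8, -13, 1) + t(14, 35, 7) into the plane: 27 + (-35)t = 7, so t = 4/7.
Intersection: (-8, -13, 1) + (4/7)·(14, 35, 7) = (0, 7, 5).

(0, 7, 5)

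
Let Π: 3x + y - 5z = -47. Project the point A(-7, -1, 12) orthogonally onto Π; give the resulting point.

(-4, 0, 7)

Foot = A − λn with λ = (n·A − d)/|n|² = (-82 − (-47))/35 = -1.
Foot = (-7, -1, 12) − (-1)·(3, 1, -5) = (-4, 0, 7).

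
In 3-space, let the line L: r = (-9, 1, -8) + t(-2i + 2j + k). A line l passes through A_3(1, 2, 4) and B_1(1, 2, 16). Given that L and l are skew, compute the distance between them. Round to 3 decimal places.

7.778

A direction vector for l is B_1 − A_3 = (0, 0, 12).
Common perpendicular direction n = (-2, 2, 1) × (0, 0, 12) = (24, 24, 0).
With w = (1, 2, 4) − (-9, 1, -8) = (10, 1, 12), w · n = 264.
Distance = |w · n| / |n| = |264| / √1152 ≈ 7.778.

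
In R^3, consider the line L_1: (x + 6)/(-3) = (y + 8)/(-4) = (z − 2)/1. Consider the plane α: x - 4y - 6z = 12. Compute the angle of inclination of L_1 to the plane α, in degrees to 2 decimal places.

L_1 has direction (-3, -4, 1) through (-6, -8, 2).
sin θ = |n·v| / (|n||v|) = |7| / (√53 · √26) = 0.18857.
θ ≈ 10.87°.

10.87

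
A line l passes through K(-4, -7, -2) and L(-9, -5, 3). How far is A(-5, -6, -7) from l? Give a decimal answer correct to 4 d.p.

4.5826

A direction vector for l is L − K = (-5, 2, 5).
Taking (-4, -7, -2) on l with direction v = (-5, 2, 5): w = A − (-4, -7, -2) = (-1, 1, -5), and w × v = (15, 30, 3).
Distance = |w × v| / |v| = √1134 / √54 ≈ 4.5826.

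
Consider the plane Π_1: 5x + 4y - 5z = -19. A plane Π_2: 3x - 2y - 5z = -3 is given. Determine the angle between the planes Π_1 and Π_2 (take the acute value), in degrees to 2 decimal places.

cos θ = |n₁·n₂| / (|n₁||n₂|) = |32| / (√66 · √38).
θ = arccos(0.63898) ≈ 50.28°.

50.28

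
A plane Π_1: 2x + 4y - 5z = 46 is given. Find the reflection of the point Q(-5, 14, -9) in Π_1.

λ = (n·Q − d)/|n|² = (91 − 46)/45 = 1.
Reflection = Q − 2λn = (-5, 14, -9) − 2·(2, 4, -5) = (-9, 6, 1).

(-9, 6, 1)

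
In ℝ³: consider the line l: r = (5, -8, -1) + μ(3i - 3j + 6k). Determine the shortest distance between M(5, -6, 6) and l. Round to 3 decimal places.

Taking (5, -8, -1) on l with direction v = (3, -3, 6): w = M − (5, -8, -1) = (0, 2, 7), and w × v = (33, 21, -6).
Distance = |w × v| / |v| = √1566 / √54 ≈ 5.385.

5.385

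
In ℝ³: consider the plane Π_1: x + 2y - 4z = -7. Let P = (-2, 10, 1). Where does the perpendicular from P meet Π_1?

(-3, 8, 5)

Foot = P − λn with λ = (n·P − d)/|n|² = (14 − (-7))/21 = 1.
Foot = (-2, 10, 1) − 1·(1, 2, -4) = (-3, 8, 5).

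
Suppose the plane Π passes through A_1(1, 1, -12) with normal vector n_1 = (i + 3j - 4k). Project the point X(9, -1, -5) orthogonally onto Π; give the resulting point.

Π: n_1·r = n_1·A_1 gives x + 3y - 4z = 52.
Foot = X − λn with λ = (n·X − d)/|n|² = (26 − 52)/26 = -1.
Foot = (9, -1, -5) − (-1)·(1, 3, -4) = (10, 2, -9).

(10, 2, -9)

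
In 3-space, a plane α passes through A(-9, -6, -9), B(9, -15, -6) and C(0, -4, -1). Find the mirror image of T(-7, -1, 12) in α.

(1, 11, 0)

AB = (18, -9, 3), AC = (9, 2, 8); a normal to α is AB × AC = (-78, -117, 117).
Using A: α has equation -78x - 117y + 117z = 351.
λ = (n·T − d)/|n|² = (2067 − 351)/33462 = 2/39.
Reflection = T − 2λn = (-7, -1, 12) − (4/39)·(-78, -117, 117) = (1, 11, 0).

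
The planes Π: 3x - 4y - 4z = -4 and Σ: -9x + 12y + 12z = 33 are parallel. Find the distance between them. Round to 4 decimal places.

1.0932

Rescale Σ by 1/(-3): 3x - 4y - 4z = -11. Then distance = |-4 − (-11)| / √41 ≈ 1.0932.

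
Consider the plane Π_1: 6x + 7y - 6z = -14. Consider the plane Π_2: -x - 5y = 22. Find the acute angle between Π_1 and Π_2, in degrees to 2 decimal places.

cos θ = |n₁·n₂| / (|n₁||n₂|) = |-41| / (√121 · √26).
θ = arccos(0.73098) ≈ 43.03°.

43.03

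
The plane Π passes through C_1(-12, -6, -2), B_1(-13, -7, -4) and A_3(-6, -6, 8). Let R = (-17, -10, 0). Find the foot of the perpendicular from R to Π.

(-12, -9, -3)

C_1B_1 = (-1, -1, -2), C_1A_3 = (6, 0, 10); a normal to Π is C_1B_1 × C_1A_3 = (-10, -2, 6).
Using C_1: Π has equation -10x - 2y + 6z = 120.
Foot = R − λn with λ = (n·R − d)/|n|² = (190 − 120)/140 = 1/2.
Foot = (-17, -10, 0) − (1/2)·(-10, -2, 6) = (-12, -9, -3).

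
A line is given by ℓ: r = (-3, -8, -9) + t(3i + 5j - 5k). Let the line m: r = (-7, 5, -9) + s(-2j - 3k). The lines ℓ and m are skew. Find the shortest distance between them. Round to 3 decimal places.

Common perpendicular direction n = (3, 5, -5) × (0, -2, -3) = (-25, 9, -6).
With w = (-7, 5, -9) − (-3, -8, -9) = (-4, 13, 0), w · n = 217.
Distance = |w · n| / |n| = |217| / √742 ≈ 7.966.

7.966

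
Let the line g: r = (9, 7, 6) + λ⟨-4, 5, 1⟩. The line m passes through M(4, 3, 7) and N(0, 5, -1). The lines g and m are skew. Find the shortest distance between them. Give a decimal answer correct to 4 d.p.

6.4660

A direction vector for m is N − M = (-4, 2, -8).
Common perpendicular direction n = (-4, 5, 1) × (-4, 2, -8) = (-42, -36, 12).
With w = (4, 3, 7) − (9, 7, 6) = (-5, -4, 1), w · n = 366.
Distance = |w · n| / |n| = |366| / √3204 ≈ 6.4660.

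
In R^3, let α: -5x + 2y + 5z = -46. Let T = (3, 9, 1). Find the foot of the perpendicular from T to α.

Foot = T − λn with λ = (n·T − d)/|n|² = (8 − (-46))/54 = 1.
Foot = (3, 9, 1) − 1·(-5, 2, 5) = (8, 7, -4).

(8, 7, -4)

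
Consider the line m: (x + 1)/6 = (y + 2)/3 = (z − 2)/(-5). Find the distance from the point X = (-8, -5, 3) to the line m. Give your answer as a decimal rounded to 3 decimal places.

3.768

m has direction (6, 3, -5) through (-1, -2, 2).
Taking (-1, -2, 2) on m with direction v = (6, 3, -5): w = X − (-1, -2, 2) = (-7, -3, 1), and w × v = (12, -29, -3).
Distance = |w × v| / |v| = √994 / √70 ≈ 3.768.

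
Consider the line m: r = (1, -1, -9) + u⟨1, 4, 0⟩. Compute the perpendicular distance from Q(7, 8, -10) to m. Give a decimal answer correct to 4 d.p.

3.7730

Taking (1, -1, -9) on m with direction v = (1, 4, 0): w = Q − (1, -1, -9) = (6, 9, -1), and w × v = (4, -1, 15).
Distance = |w × v| / |v| = √242 / √17 ≈ 3.7730.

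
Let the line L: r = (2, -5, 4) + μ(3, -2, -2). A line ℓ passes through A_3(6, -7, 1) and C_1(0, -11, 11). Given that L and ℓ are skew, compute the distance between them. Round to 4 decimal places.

0.0975

A direction vector for ℓ is C_1 − A_3 = (-6, -4, 10).
Common perpendicular direction n = (3, -2, -2) × (-6, -4, 10) = (-28, -18, -24).
With w = (6, -7, 1) − (2, -5, 4) = (4, -2, -3), w · n = -4.
Distance = |w · n| / |n| = |-4| / √1684 ≈ 0.0975.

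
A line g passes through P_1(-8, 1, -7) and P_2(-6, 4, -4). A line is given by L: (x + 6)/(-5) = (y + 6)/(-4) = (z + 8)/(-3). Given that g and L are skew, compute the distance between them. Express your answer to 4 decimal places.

A direction vector for g is P_2 − P_1 = (2, 3, 3).
L has direction (-5, -4, -3) through (-6, -6, -8).
Common perpendicular direction n = (2, 3, 3) × (-5, -4, -3) = (3, -9, 7).
With w = (-6, -6, -8) − (-8, 1, -7) = (2, -7, -1), w · n = 62.
Distance = |w · n| / |n| = |62| / √139 ≈ 5.2588.

5.2588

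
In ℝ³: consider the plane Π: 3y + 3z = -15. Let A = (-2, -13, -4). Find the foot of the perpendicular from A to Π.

Foot = A − λn with λ = (n·A − d)/|n|² = (-51 − (-15))/18 = -2.
Foot = (-2, -13, -4) − (-2)·(0, 3, 3) = (-2, -7, 2).

(-2, -7, 2)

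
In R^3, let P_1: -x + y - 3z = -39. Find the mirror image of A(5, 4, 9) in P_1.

λ = (n·A − d)/|n|² = (-28 − (-39))/11 = 1.
Reflection = A − 2λn = (5, 4, 9) − 2·(-1, 1, -3) = (7, 2, 15).

(7, 2, 15)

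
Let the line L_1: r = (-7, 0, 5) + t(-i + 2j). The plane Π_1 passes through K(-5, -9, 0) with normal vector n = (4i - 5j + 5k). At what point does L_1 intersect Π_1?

Π_1: n·r = n·K gives 4x - 5y + 5z = 25.
Substitute r = (-7, 0, 5) + t(-1, 2, 0) into the plane: -3 + (-14)t = 25, so t = -2.
Intersection: (-7, 0, 5) + (-2)·(-1, 2, 0) = (-5, -4, 5).

(-5, -4, 5)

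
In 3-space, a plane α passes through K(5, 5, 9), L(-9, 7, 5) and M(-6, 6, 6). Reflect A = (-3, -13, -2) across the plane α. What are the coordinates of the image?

KL = (-14, 2, -4), KM = (-11, 1, -3); a normal to α is KL × KM = (-2, 2, 8).
Using K: α has equation -2x + 2y + 8z = 72.
λ = (n·A − d)/|n|² = (-36 − 72)/72 = -3/2.
Reflection = A − 2λn = (-3, -13, -2) − (-3)·(-2, 2, 8) = (-9, -7, 22).

(-9, -7, 22)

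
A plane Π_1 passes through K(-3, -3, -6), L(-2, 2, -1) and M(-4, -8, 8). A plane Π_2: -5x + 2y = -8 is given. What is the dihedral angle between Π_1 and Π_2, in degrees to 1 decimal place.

10.5

KL = (1, 5, 5), KM = (-1, -5, 14); a normal to Π_1 is KL × KM = (95, -19, 0).
Using K: Π_1 has equation 95x - 19y = -228.
cos θ = |n₁·n₂| / (|n₁||n₂|) = |-513| / (√9386 · √29).
θ = arccos(0.98328) ≈ 10.5°.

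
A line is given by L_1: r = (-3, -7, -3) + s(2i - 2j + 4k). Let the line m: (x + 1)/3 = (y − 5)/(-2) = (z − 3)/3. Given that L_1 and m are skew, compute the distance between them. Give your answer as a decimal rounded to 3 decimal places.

13.266

m has direction (3, -2, 3) through (-1, 5, 3).
Common perpendicular direction n = (2, -2, 4) × (3, -2, 3) = (2, 6, 2).
With w = (-1, 5, 3) − (-3, -7, -3) = (2, 12, 6), w · n = 88.
Distance = |w · n| / |n| = |88| / √44 ≈ 13.266.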